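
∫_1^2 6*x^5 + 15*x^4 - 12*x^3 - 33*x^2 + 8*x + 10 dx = 56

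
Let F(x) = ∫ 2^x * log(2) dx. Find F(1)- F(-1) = 3/2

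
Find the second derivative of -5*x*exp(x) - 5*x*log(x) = (-5*x^2*exp(x) - 10*x*exp(x) - 5)/x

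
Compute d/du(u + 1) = 1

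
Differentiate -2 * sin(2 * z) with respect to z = -4*cos(2*z)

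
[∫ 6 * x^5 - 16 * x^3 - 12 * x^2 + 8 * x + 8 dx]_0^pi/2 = -4 + (-pi - 2 + pi^3/8)^2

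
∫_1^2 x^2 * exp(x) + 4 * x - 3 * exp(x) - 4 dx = -exp(2) + 2 + 2*E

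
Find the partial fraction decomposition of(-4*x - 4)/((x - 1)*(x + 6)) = -20/(7*(x + 6)) - 8/(7*(x - 1))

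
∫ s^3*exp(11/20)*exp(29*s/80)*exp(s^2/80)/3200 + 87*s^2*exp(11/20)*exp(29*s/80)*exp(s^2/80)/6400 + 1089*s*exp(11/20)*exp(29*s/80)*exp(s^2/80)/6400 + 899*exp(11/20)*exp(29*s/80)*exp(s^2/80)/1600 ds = (5*s + (s + 12)^2 - 100)*exp(s/16 + (s + 12)^2/80 - 5/4)/80 + C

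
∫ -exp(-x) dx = exp(-x) + C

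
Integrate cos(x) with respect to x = sin(x) + C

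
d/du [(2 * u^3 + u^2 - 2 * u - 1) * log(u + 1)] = 6*u^2*log(u + 1) + 2*u^2 + 2*u*log(u + 1) - u - 2*log(u + 1) - 1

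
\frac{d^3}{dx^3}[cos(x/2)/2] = sin(x/2)/16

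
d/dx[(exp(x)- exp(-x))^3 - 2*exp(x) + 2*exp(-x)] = (3*exp(6*x) - 5*exp(4*x) - 5*exp(2*x) + 3)*exp(-3*x)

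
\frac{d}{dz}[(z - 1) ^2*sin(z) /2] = z^2*cos(z)/2 + z*sin(z) - z*cos(z) - sin(z) + cos(z)/2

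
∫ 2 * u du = u^2 + C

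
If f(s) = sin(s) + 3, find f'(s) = cos(s)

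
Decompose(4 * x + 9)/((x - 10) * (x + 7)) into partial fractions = 19/(17*(x + 7)) + 49/(17*(x - 10))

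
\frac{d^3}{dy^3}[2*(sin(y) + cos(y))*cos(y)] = -8*sqrt(2)*cos(2*y + pi/4)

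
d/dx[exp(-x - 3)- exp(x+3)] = (-exp(2*x + 6) - 1)*exp(-x - 3)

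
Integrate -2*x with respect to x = -x^2 + C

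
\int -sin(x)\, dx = cos(x) + C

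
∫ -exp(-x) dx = exp(-x) + C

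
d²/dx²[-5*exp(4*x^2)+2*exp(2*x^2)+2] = -320*x^2*exp(4*x^2) + 32*x^2*exp(2*x^2) - 40*exp(4*x^2) + 8*exp(2*x^2)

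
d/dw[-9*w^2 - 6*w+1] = -18*w - 6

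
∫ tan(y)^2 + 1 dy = tan(y) + C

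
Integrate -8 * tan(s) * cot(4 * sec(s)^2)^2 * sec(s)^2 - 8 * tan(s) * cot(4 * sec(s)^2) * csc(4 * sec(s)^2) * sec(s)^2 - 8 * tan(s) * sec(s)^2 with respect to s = 1/tan(2/cos(s)^2) + C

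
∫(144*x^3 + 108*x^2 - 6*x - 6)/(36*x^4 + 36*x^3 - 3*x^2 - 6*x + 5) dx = log((6*x^2 + 3*x - 1)^2/4 + 1) + C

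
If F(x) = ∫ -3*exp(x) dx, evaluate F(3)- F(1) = -3*exp(3) + 3*E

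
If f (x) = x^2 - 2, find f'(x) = 2*x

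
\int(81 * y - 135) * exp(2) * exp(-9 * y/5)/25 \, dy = (10 - 9*y)*exp(2 - 9*y/5)/5 + C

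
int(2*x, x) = x^2 + C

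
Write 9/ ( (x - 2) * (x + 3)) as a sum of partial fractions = -9/(5*(x + 3)) + 9/(5*(x - 2))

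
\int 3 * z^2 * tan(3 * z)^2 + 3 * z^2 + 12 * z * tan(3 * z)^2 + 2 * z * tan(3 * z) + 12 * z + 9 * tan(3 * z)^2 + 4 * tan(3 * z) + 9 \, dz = ((z + 2)^2 - 1)*tan(3*z) + C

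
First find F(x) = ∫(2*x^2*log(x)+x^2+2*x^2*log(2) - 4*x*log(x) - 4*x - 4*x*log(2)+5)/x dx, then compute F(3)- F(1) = -2*log(2) + 2*log(6)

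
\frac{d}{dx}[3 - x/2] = -1/2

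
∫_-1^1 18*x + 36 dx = 72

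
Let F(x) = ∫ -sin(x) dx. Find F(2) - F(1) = -cos(1) + cos(2)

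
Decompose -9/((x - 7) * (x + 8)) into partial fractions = 3/(5*(x + 8)) - 3/(5*(x - 7))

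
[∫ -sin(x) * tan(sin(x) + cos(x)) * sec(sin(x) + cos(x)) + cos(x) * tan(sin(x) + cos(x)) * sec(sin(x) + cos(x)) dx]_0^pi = 0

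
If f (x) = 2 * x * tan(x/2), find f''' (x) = 3*x*tan(x/2)^4/2 + 2*x*tan(x/2)^2 + x/2 + 3*tan(x/2)^3 + 3*tan(x/2)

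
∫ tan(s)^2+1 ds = tan(s) + C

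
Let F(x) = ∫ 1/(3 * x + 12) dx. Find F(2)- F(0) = -log(4)/3 + log(6)/3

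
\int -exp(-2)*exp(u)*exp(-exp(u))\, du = exp(-exp(u) - 2) + C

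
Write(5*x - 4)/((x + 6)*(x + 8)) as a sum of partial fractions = 22/(x + 8) - 17/(x + 6)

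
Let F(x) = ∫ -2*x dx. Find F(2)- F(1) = -3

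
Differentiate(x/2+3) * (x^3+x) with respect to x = 2*x^3 + 9*x^2 + x + 3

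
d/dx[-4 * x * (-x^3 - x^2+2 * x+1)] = 16*x^3 + 12*x^2 - 16*x - 4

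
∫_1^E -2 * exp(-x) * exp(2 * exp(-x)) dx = -exp(2*exp(-1)) + exp(2*exp(-E))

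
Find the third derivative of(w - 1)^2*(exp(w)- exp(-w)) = (w^2*exp(2*w) + w^2 + 4*w*exp(2*w) - 8*w + exp(2*w) + 13)*exp(-w)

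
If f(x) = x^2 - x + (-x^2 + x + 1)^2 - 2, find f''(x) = 12*x^2 - 12*x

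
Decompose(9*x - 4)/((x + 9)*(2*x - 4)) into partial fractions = 85/(22*(x + 9)) + 7/(11*(x - 2))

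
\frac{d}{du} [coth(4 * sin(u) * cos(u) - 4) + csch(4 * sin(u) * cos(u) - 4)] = -4*(coth(2*sin(2*u) - 4)*csch(2*sin(2*u) - 4) + sinh(2*sin(2*u) - 4)^(-2))*cos(2*u)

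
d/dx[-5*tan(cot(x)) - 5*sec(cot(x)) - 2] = 5*(sin(1/tan(x)) + 1)/(sin(x)^2*cos(1/tan(x))^2)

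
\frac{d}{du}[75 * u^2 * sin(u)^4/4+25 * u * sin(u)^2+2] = 75*u^2*sin(u)^3*cos(u) + 75*u*sin(u)^4/2 + 25*u*sin(2*u) + 25*sin(u)^2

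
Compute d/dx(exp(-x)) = -exp(-x)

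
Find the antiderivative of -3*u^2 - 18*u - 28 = -u^3 - 9*u^2 - 28*u + C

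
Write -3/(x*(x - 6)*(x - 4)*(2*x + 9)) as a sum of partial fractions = 8/(1071*(2*x + 9)) + 3/(136*(x - 4)) - 1/(84*(x - 6)) - 1/(72*x)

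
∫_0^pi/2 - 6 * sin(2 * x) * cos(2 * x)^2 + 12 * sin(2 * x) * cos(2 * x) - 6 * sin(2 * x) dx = -8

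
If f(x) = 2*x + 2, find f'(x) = 2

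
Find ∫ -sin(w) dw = cos(w) + C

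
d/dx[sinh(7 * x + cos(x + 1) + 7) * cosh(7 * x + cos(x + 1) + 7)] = -sin(x + 1)*sinh(7*x + cos(x + 1) + 7)^2 - sin(x + 1)*cosh(7*x + cos(x + 1) + 7)^2 + 7*sinh(7*x + cos(x + 1) + 7)^2 + 7*cosh(7*x + cos(x + 1) + 7)^2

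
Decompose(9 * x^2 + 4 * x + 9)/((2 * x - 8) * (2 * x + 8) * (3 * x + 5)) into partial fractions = -123/(238*(3*x + 5)) + 137/(224*(x + 4)) + 169/(544*(x - 4))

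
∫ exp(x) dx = exp(x) + C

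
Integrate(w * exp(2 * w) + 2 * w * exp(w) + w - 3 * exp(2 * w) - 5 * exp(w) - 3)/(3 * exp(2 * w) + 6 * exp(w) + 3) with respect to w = ((exp(w) + 1)*(w^2 - 6*w + 42) + 2*exp(w))/(6*(exp(w) + 1)) + C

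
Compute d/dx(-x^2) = -2*x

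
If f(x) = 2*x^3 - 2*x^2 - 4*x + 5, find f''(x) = 12*x - 4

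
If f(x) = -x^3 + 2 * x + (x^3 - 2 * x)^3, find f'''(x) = 504*x^6 - 1260*x^4 + 720*x^2 - 54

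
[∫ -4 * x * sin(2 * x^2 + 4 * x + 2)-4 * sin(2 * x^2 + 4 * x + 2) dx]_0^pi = cos(2*(1 + pi)^2) - cos(2)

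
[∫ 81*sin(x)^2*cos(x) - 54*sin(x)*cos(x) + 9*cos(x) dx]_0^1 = 1 + (-1 + 3*sin(1))^3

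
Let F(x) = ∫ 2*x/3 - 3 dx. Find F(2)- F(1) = -2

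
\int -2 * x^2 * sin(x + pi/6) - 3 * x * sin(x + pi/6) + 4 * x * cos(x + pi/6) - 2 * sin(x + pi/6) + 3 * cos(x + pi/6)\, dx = (2*x^2 + 3*x + 2)*cos(x + pi/6) + C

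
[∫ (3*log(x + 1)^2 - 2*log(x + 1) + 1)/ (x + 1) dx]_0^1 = -log(2)^2 + log(2)^3 + log(2)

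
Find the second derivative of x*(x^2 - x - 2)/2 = 3*x - 1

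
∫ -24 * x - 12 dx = -12*x^2 - 12*x + C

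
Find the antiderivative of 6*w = 3*w^2 + C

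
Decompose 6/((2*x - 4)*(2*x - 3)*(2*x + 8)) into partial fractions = -6/(11*(2*x - 3)) + 1/(44*(x + 4)) + 1/(4*(x - 2))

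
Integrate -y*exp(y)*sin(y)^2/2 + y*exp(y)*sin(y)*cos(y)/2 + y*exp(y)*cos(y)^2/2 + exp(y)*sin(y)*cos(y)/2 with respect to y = y*exp(y)*sin(2*y)/4 + C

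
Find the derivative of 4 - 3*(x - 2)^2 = 12 - 6*x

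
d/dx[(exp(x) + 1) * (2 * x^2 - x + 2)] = 2*x^2*exp(x) + 3*x*exp(x) + 4*x + exp(x) - 1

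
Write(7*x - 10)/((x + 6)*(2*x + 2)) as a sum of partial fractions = 26/(5*(x + 6)) - 17/(10*(x + 1))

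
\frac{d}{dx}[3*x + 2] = 3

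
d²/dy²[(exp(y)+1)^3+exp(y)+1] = 9*exp(3*y) + 12*exp(2*y) + 4*exp(y)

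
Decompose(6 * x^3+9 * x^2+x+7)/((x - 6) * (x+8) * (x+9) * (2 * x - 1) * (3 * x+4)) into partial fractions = 603/(111320*(3*x + 4)) - 168/(39083*(2*x - 1)) - 3647/(6555*(x + 9)) + 2497/(4760*(x + 8)) + 1633/(50820*(x - 6))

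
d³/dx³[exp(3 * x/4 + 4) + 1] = 27*exp(3*x/4 + 4)/64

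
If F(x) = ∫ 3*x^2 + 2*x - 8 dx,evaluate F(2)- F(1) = 2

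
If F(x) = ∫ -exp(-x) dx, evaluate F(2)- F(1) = -exp(-1) + exp(-2)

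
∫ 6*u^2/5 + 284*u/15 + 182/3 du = 2*u^3/5 + 142*u^2/15 + 182*u/3 + C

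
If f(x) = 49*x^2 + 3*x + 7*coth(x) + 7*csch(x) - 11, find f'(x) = 98*x + 3 - 7*cosh(x)/sinh(x)^2 - 7/sinh(x)^2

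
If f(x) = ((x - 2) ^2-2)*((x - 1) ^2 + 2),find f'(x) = 4*x^3 - 18*x^2 + 26*x - 16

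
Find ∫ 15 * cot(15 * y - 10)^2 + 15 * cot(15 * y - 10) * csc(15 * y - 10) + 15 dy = -cot(15*y - 10) - csc(15*y - 10) + C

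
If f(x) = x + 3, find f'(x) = 1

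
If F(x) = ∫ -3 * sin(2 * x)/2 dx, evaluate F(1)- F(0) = -3/4 + 3*cos(2)/4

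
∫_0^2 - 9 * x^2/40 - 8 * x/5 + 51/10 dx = 32/5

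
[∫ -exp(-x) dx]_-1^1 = -E + exp(-1)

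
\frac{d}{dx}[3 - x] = -1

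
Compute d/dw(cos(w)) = -sin(w)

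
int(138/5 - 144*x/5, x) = -72*x^2/5 + 138*x/5 + C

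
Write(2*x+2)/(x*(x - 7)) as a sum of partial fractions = 16/(7*(x - 7)) - 2/(7*x)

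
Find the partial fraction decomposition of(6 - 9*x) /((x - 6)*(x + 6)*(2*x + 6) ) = 5/(6*(x + 6)) - 11/(18*(x + 3)) - 2/(9*(x - 6))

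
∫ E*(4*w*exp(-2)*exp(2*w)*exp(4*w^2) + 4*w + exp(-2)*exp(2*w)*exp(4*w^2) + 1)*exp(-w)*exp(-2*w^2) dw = 2*sinh(2*w^2 + w - 1) + C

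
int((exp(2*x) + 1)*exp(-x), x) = 2*sinh(x) + C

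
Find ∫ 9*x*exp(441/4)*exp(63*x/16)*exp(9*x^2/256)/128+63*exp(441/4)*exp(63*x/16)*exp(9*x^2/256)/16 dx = exp(9*(x + 56)^2/256) + C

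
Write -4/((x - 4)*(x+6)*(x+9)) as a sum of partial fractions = -4/(39*(x + 9)) + 2/(15*(x + 6)) - 2/(65*(x - 4))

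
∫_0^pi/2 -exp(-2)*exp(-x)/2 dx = -exp(-2)/2 + exp(-2 - pi/2)/2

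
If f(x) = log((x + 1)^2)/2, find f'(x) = 1/(x + 1)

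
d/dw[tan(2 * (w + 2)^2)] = 4*w*tan(2*w^2 + 8*w + 8)^2 + 4*w + 8*tan(2*w^2 + 8*w + 8)^2 + 8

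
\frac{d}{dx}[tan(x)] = cos(x)^(-2)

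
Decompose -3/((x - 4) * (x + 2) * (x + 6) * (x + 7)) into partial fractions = 3/(55*(x + 7)) - 3/(40*(x + 6)) + 1/(40*(x + 2)) - 1/(220*(x - 4))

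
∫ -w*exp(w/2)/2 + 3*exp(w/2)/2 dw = (5 - w)*exp(w/2) + C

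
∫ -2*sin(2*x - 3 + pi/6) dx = cos(2*x - 3 + pi/6) + C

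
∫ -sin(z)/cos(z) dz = log(-2*cos(z)) + C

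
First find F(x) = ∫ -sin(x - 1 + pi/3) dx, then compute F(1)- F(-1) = 1/2 - sin(pi/6 + 2)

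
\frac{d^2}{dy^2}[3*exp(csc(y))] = 3*(-1 + 2/sin(y)^2 + cos(y)^2/sin(y)^3)*exp(1/sin(y))/sin(y)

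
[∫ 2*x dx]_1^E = -1 + exp(2)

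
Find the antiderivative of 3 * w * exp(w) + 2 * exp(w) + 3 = (3*w - 1)*(exp(w) + 1) + C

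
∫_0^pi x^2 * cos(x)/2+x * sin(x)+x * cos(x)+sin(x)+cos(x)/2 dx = 0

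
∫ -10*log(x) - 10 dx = -10*x*log(x) + C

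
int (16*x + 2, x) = 8*x^2 + 2*x + C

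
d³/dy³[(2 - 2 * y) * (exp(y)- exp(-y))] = (-2*y*exp(2*y) - 2*y - 4*exp(2*y) + 8)*exp(-y)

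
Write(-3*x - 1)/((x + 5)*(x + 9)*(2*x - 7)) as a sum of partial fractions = -46/(425*(2*x - 7)) + 13/(50*(x + 9)) - 7/(34*(x + 5))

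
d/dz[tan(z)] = cos(z)^(-2)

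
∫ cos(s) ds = sin(s) + C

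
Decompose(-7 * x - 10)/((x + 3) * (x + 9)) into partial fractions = -53/(6*(x + 9)) + 11/(6*(x + 3))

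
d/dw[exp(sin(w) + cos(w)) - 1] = sqrt(2)*exp(sin(w))*exp(cos(w))*cos(w + pi/4)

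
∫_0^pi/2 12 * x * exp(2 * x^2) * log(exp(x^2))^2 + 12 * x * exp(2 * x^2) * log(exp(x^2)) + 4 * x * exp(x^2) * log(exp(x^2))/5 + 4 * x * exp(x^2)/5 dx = pi^2*exp(pi^2/4)/10 + 3*pi^4*exp(pi^2/2)/16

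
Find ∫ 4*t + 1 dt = 2*t^2 + t + C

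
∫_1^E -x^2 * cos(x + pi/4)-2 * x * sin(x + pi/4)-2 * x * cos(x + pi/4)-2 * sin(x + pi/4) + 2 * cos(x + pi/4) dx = sin(pi/4 + 1) + (-exp(2) - 2*E + 2)*sin(pi/4 + E)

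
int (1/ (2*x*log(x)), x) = log(2*log(x))/2 + C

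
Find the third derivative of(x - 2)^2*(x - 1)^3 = 60*x^2 - 168*x + 114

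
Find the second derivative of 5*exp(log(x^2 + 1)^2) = (80*x^2*exp(log(x^2 + 1)^2)*log(x^2 + 1)^2 - 20*x^2*exp(log(x^2 + 1)^2)*log(x^2 + 1) + 40*x^2*exp(log(x^2 + 1)^2) + 20*exp(log(x^2 + 1)^2)*log(x^2 + 1))/(x^4 + 2*x^2 + 1)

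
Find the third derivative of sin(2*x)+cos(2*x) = 8*sin(2*x) - 8*cos(2*x)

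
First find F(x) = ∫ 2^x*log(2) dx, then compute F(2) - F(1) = 2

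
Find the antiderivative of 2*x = x^2 + C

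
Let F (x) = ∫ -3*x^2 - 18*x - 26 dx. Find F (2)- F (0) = -96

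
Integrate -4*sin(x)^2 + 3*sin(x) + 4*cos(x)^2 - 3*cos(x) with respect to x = 2*sin(2*x) - 3*sqrt(2)*sin(x + pi/4) + C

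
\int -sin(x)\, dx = cos(x) + C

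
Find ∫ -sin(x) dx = cos(x) + C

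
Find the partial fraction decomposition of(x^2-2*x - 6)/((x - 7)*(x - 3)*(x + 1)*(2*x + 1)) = -38/(105*(2*x + 1)) + 3/(32*(x + 1)) + 3/(112*(x - 3)) + 29/(480*(x - 7))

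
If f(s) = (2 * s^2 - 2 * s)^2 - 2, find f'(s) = 16*s^3 - 24*s^2 + 8*s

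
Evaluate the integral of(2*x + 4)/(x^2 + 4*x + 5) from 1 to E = -log(10) + log(1 + (2 + E)^2)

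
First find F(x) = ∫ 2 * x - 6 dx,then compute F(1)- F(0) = -5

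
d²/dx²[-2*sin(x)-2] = 2*sin(x)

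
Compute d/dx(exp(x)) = exp(x)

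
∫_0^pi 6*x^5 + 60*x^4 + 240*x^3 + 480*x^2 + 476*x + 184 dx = -56 - 2*(2 + pi)^2 + (2 + pi)^6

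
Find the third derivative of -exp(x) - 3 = -exp(x)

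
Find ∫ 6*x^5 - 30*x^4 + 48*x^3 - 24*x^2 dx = x^6 - 6*x^5 + 12*x^4 - 8*x^3 + C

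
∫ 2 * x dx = x^2 + C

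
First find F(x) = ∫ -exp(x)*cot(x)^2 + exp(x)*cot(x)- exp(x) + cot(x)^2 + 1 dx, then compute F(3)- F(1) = (-1 + exp(3))*cot(3) + (1 - E)*cot(1)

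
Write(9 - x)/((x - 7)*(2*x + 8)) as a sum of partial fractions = -13/(22*(x + 4)) + 1/(11*(x - 7))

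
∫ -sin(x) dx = cos(x) + C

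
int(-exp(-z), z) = exp(-z) + C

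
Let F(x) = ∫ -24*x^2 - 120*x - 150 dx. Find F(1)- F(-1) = -316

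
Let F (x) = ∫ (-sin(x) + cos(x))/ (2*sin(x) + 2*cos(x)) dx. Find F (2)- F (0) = log(cos(2) + sin(2))/2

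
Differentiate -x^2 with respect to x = -2*x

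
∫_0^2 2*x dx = 4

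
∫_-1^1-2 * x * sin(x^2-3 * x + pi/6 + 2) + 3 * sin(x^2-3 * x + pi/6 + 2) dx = -cos(pi/6 + 6) + sqrt(3)/2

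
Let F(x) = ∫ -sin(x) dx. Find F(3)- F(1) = cos(3) - cos(1)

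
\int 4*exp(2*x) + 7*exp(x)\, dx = 2*(exp(x) + 2)^2 - exp(x) + C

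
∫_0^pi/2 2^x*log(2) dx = -1 + 2^(pi/2)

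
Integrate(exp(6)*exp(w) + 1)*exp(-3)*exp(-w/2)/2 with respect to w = 2*sinh(w/2 + 3) + C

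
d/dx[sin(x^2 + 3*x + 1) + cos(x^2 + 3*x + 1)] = -2*x*sin(x^2 + 3*x + 1) + 2*x*cos(x^2 + 3*x + 1) - 3*sin(x^2 + 3*x + 1) + 3*cos(x^2 + 3*x + 1)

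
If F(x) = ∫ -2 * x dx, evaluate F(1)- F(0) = -1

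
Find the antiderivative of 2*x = x^2 + C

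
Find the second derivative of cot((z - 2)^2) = 2*(4*z^2*cos(z^2 - 4*z + 4)/sin(z^2 - 4*z + 4) - 16*z*cos(z^2 - 4*z + 4)/sin(z^2 - 4*z + 4) - 1 + 16*cos(z^2 - 4*z + 4)/sin(z^2 - 4*z + 4))/sin(z^2 - 4*z + 4)^2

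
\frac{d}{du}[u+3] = 1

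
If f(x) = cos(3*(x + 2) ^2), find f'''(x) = 216*x^3*sin(3*x^2 + 12*x + 12) + 1296*x^2*sin(3*x^2 + 12*x + 12) + 2592*x*sin(3*x^2 + 12*x + 12) - 108*x*cos(3*x^2 + 12*x + 12) + 1728*sin(3*x^2 + 12*x + 12) - 216*cos(3*x^2 + 12*x + 12)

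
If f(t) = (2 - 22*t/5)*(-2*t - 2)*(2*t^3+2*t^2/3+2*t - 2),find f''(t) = 352*t^3 + 928*t^2/5 + 384*t/5 - 64/3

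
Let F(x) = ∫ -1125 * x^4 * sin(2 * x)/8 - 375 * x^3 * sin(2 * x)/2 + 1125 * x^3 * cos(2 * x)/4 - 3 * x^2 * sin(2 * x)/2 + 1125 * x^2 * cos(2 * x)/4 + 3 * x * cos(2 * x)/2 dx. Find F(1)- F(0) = 2637*cos(2)/16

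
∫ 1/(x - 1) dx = log(6 - 6*x) + C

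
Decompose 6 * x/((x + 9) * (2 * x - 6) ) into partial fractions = 9/(4*(x + 9)) + 3/(4*(x - 3))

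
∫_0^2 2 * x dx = 4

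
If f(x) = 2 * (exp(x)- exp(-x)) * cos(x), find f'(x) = 2*sqrt(2)*(exp(2*x)*cos(x + pi/4) + sin(x + pi/4))*exp(-x)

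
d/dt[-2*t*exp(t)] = -2*t*exp(t) - 2*exp(t)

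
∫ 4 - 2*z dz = -z^2 + 4*z + C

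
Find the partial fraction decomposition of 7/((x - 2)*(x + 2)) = -7/(4*(x + 2)) + 7/(4*(x - 2))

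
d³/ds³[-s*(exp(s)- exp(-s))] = (-s*exp(2*s) - s - 3*exp(2*s) + 3)*exp(-s)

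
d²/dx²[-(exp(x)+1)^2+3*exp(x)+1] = -4*exp(2*x) + exp(x)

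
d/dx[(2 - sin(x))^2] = 2*(sin(x) - 2)*cos(x)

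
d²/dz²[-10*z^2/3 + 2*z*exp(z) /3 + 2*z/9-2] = 2*z*exp(z)/3 + 4*exp(z)/3 - 20/3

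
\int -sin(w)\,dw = cos(w) + C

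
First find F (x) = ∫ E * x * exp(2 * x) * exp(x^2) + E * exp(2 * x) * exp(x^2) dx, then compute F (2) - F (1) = -exp(4)/2 + exp(9)/2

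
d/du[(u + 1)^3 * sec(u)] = (u + 1)^2*(u*sin(u)/cos(u) + sin(u)/cos(u) + 3)/cos(u)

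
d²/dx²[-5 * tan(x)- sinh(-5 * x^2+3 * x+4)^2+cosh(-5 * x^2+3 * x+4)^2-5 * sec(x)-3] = -10*sin(x)/cos(x)^3 + 5/cos(x) - 10/cos(x)^3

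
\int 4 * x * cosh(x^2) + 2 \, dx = 2*x + 2*sinh(x^2) + C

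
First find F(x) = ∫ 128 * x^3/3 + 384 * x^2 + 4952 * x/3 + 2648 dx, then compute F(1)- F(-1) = 5552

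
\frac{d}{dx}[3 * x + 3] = 3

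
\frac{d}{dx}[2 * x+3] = 2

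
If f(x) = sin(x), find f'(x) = cos(x)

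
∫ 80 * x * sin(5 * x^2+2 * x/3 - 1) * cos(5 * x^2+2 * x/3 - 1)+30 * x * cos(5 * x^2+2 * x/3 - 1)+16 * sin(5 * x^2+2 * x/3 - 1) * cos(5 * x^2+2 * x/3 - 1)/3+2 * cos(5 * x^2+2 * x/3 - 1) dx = (4*sin(5*x^2 + 2*x/3 - 1) + 3)*sin(5*x^2 + 2*x/3 - 1) + C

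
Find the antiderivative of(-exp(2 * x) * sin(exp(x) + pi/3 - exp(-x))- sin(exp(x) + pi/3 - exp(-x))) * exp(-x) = cos(2*sinh(x) + pi/3) + C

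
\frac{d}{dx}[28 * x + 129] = 28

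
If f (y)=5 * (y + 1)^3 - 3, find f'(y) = 15*y^2 + 30*y + 15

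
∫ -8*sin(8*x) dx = cos(8*x) + C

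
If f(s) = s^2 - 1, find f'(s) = 2*s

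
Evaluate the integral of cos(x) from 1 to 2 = -sin(1) + sin(2)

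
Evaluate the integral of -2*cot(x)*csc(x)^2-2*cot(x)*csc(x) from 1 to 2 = -(1 + csc(1))^2 + (1 + csc(2))^2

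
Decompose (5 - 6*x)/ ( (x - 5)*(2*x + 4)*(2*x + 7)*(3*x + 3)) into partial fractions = -104/(765*(2*x + 7)) + 17/(126*(x + 2)) - 11/(180*(x + 1)) - 25/(4284*(x - 5))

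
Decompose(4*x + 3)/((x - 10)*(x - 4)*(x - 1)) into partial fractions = 7/(27*(x - 1)) - 19/(18*(x - 4)) + 43/(54*(x - 10))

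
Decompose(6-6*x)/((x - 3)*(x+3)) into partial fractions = -4/(x + 3) - 2/(x - 3)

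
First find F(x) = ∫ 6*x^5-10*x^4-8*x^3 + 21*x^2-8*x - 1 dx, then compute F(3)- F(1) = 232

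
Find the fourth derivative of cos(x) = cos(x)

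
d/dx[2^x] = 2^x*log(2)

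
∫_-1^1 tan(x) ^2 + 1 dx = 2*tan(1)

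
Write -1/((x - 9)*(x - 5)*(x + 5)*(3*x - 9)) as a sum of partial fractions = 1/(3360*(x + 5)) - 1/(288*(x - 3)) + 1/(240*(x - 5)) - 1/(1008*(x - 9))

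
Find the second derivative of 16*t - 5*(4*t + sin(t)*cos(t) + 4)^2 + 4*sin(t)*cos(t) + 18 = 80*t*sin(2*t) - 20*(1 - cos(2*t))^2 + 72*sin(2*t) - 120*cos(2*t) - 130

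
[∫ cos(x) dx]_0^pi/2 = 1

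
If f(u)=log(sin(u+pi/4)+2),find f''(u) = -(2*sin(u + pi/4) + 1)/(sin(u + pi/4) + 2)^2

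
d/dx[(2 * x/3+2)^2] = 8*x/9 + 8/3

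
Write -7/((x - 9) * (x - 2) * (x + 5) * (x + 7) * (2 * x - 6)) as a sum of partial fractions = -7/(5760*(x + 7)) + 1/(448*(x + 5)) - 1/(126*(x - 2)) + 7/(960*(x - 3)) - 1/(2688*(x - 9))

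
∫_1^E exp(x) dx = -E + exp(E)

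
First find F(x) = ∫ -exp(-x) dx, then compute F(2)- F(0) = -1 + exp(-2)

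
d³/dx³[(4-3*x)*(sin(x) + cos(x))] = -3*x*sin(x) + 3*x*cos(x) + 13*sin(x) + 5*cos(x)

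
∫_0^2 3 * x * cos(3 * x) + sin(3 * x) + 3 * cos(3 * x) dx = 3*sin(6)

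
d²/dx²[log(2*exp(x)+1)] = 2*exp(x)/(4*exp(2*x) + 4*exp(x) + 1)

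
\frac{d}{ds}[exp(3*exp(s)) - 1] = 3*exp(s + 3*exp(s))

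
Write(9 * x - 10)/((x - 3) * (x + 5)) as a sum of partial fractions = 55/(8*(x + 5)) + 17/(8*(x - 3))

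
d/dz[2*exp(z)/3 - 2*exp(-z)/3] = (2*exp(2*z) + 2)*exp(-z)/3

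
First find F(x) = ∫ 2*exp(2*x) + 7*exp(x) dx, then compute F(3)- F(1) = -(2 + E)^2 - 3*E + 3*exp(3) + (2 + exp(3))^2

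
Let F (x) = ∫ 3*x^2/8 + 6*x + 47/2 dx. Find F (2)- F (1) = 267/8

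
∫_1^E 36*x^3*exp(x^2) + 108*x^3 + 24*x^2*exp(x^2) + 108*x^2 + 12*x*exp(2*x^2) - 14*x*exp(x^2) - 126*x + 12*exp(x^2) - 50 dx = -25 + 5*E + 12*exp(2) + 5*exp(exp(2)) + 3*(-5 + 2*E + 3*exp(2) + exp(exp(2)))^2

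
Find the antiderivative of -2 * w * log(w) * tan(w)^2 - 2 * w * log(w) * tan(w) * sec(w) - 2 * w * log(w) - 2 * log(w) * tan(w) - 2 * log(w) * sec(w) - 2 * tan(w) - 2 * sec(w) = -2*w*(tan(w) + sec(w))*log(w) + C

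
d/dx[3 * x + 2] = 3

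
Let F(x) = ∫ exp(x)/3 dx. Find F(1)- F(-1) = -exp(-1)/3 + E/3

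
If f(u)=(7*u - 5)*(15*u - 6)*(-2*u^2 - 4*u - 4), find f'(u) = -840*u^3 - 558*u^2 - 24*u + 348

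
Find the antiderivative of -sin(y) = cos(y) + C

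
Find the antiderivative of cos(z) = sin(z) + C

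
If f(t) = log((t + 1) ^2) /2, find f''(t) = -1/(t^2 + 2*t + 1)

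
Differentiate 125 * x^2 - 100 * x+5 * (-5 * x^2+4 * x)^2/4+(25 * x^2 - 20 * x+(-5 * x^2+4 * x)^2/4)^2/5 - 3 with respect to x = 125*x^7/2 - 175*x^6 + 555*x^5 - 830*x^4 + 5589*x^3/5 - 846*x^2 + 450*x - 100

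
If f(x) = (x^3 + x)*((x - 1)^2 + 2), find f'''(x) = 60*x^2 - 48*x + 24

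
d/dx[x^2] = 2*x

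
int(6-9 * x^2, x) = -3*x^3 + 6*x + C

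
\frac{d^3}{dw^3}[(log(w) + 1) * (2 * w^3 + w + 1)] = (12*w^3*log(w) + 34*w^3 - w + 2)/w^3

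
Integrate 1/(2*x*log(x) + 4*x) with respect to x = log(log(x) + 2)/2 + C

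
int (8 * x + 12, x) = 4*x^2 + 12*x + C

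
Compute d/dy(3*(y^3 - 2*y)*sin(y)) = 3*y^3*cos(y) + 9*y^2*sin(y) - 6*y*cos(y) - 6*sin(y)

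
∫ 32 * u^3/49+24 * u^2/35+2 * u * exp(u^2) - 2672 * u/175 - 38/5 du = 8*u^4/49 + 8*u^3/35 - 1336*u^2/175 - 38*u/5 + exp(u^2) + C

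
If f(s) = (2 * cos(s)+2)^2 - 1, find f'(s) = -8*(cos(s) + 1)*sin(s)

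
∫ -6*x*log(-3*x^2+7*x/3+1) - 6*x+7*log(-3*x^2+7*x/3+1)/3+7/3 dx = (-9*x^2 + 7*x + 3)*log(-3*x^2 + 7*x/3 + 1)/3 + C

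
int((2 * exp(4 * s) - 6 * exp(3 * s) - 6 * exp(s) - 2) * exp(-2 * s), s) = ((exp(s) - 3)*exp(s) - 1)^2*exp(-2*s) + C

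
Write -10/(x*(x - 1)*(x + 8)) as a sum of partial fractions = -5/(36*(x + 8)) - 10/(9*(x - 1)) + 5/(4*x)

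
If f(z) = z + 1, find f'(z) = 1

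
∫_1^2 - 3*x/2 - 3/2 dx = -15/4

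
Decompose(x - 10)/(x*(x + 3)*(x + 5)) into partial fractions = -3/(2*(x + 5)) + 13/(6*(x + 3)) - 2/(3*x)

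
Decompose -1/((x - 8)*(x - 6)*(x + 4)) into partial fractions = -1/(120*(x + 4)) + 1/(20*(x - 6)) - 1/(24*(x - 8))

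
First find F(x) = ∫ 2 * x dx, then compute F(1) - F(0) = 1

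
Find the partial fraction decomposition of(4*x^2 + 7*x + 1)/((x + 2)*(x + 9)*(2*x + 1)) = -2/(17*(2*x + 1)) + 262/(119*(x + 9)) - 1/(7*(x + 2))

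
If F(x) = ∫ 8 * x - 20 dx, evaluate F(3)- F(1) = -8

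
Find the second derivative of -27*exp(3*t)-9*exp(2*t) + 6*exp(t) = -243*exp(3*t) - 36*exp(2*t) + 6*exp(t)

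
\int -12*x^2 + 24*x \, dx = -4*x^3 + 12*x^2 + C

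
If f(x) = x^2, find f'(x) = 2*x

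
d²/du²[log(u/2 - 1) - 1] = -1/(u^2 - 4*u + 4)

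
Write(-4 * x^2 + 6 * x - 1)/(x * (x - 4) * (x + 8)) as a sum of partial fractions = -305/(96*(x + 8)) - 41/(48*(x - 4)) + 1/(32*x)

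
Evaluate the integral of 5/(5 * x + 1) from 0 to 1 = log(6)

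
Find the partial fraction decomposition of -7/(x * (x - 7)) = -1/(x - 7) + 1/x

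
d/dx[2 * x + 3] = 2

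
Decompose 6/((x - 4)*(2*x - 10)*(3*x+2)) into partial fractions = 27/(238*(3*x + 2)) - 3/(14*(x - 4)) + 3/(17*(x - 5))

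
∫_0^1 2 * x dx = 1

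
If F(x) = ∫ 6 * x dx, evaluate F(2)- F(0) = 12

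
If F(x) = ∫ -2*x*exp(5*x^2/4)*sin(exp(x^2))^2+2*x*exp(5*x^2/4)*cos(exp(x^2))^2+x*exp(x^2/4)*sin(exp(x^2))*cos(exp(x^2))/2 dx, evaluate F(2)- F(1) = -exp(1/4)*sin(2*E)/2 + E*sin(2*exp(4))/2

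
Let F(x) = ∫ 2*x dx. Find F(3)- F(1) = 8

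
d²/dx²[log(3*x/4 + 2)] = -9/(9*x^2 + 48*x + 64)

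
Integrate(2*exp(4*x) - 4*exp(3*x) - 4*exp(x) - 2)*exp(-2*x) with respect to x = ((exp(x) - 2)*exp(x) - 1)^2*exp(-2*x) + C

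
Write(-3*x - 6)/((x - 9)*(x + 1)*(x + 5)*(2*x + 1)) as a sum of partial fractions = 4/(19*(2*x + 1)) - 1/(56*(x + 5)) - 3/(40*(x + 1)) - 33/(2660*(x - 9))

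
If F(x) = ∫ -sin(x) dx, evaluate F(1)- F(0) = -1 + cos(1)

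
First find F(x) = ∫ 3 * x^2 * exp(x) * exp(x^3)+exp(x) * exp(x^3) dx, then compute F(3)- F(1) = -exp(2) + exp(30)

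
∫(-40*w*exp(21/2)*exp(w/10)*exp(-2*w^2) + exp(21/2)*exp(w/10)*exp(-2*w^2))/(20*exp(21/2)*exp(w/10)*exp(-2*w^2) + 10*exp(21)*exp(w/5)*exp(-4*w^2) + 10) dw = exp(w/10 + 21/2)/(exp(2*w^2) + exp(w/10 + 21/2)) + C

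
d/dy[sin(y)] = cos(y)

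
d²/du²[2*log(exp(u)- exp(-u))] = -8*exp(2*u)/(exp(4*u) - 2*exp(2*u) + 1)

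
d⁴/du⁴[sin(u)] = sin(u)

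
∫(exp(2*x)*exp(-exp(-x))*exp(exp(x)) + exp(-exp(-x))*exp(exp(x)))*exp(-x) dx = exp(2*sinh(x)) + C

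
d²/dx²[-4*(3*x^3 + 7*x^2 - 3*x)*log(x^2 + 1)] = (-72*x^5*log(x^2 + 1) - 120*x^5 - 56*x^4*log(x^2 + 1) - 168*x^4 - 144*x^3*log(x^2 + 1) - 144*x^3 - 112*x^2*log(x^2 + 1) - 280*x^2 - 72*x*log(x^2 + 1) + 72*x - 56*log(x^2 + 1))/(x^4 + 2*x^2 + 1)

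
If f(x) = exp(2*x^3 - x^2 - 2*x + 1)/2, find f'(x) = 3*x^2*exp(2*x^3 - x^2 - 2*x + 1) - x*exp(2*x^3 - x^2 - 2*x + 1) - exp(2*x^3 - x^2 - 2*x + 1)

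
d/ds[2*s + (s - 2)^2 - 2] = 2*s - 2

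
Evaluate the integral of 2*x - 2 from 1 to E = (-1 + E)^2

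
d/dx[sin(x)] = cos(x)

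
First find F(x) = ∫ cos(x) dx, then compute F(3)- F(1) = -sin(1) + sin(3)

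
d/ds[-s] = -1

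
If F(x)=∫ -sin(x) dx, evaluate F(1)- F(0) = -1 + cos(1)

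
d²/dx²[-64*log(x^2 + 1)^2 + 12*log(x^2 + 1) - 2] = (256*x^2*log(x^2 + 1) - 536*x^2 - 256*log(x^2 + 1) + 24)/(x^4 + 2*x^2 + 1)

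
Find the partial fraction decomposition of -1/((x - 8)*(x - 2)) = 1/(6*(x - 2)) - 1/(6*(x - 8))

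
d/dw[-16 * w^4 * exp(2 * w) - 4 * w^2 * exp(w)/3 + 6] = -32*w^4*exp(2*w) - 64*w^3*exp(2*w) - 4*w^2*exp(w)/3 - 8*w*exp(w)/3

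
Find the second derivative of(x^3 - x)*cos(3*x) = -9*x^3*cos(3*x) - 18*x^2*sin(3*x) + 15*x*cos(3*x) + 6*sin(3*x)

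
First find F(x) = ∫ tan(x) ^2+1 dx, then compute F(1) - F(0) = tan(1)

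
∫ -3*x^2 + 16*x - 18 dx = -x^3 + 8*x^2 - 18*x + C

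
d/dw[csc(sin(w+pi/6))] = -cos(w + pi/6)*cot(sin(w + pi/6))*csc(sin(w + pi/6))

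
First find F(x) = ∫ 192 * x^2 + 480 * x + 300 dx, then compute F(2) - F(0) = 2072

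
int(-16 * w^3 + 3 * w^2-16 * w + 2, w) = -4*w^4 + w^3 - 8*w^2 + 2*w + C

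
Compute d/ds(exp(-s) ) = -exp(-s)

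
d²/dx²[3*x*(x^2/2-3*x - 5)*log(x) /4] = (18*x^2*log(x) + 15*x^2 - 36*x*log(x) - 54*x - 30)/(8*x)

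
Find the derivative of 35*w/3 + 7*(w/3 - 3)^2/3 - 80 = 14*w/27 + 7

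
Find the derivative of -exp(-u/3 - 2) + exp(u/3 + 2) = (exp(2*u/3 + 4) + 1)*exp(-u/3 - 2)/3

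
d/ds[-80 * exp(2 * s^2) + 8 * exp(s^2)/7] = -320*s*exp(2*s^2) + 16*s*exp(s^2)/7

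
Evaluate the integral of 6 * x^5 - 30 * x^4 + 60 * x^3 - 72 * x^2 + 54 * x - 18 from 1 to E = -4 + (-2 + (-1 + E)^3)^2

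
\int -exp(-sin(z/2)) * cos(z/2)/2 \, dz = exp(-sin(z/2)) + C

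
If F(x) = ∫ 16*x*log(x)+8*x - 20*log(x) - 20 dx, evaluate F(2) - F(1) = -8*log(2)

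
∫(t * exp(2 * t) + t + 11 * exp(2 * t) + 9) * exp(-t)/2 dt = (t + 10)*sinh(t) + C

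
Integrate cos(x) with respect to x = sin(x) + C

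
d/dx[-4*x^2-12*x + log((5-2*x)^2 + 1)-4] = (-16*x^3 + 56*x^2 + 20*x - 166)/(2*x^2 - 10*x + 13)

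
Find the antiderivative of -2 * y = -y^2 + C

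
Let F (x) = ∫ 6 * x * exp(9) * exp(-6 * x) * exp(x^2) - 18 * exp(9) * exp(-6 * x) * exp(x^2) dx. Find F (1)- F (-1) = -3*exp(16) + 3*exp(4)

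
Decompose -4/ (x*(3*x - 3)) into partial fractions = -4/(3*(x - 1)) + 4/(3*x)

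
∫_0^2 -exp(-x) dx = -1 + exp(-2)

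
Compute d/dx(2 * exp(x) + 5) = 2*exp(x)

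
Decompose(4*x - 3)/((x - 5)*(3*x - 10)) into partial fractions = -31/(5*(3*x - 10)) + 17/(5*(x - 5))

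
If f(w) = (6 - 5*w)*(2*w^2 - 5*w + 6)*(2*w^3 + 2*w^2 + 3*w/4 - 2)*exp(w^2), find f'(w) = -40*w^7*exp(w^2) + 108*w^6*exp(w^2) - 227*w^5*exp(w^2) + 539*w^4*exp(w^2)/2 - 308*w^3*exp(w^2) + 1173*w^2*exp(w^2)/4 - 238*w*exp(w^2) + 147*exp(w^2)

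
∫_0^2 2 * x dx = 4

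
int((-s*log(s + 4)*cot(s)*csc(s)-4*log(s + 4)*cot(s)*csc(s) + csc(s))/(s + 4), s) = log(s + 4)*csc(s) + C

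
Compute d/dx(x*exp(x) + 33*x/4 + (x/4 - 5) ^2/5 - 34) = x*exp(x) + x/40 + exp(x) + 31/4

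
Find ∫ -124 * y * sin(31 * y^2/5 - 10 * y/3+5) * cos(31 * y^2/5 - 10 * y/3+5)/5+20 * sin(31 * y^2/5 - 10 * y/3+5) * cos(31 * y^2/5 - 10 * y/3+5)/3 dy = cos(31*y^2/5 - 10*y/3 + 5)^2 + C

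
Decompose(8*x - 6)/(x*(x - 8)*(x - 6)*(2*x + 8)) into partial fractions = 19/(480*(x + 4)) - 7/(40*(x - 6)) + 29/(192*(x - 8)) - 1/(64*x)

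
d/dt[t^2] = 2*t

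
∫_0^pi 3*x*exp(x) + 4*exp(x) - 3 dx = (-1 + exp(pi))*(1 + 3*pi)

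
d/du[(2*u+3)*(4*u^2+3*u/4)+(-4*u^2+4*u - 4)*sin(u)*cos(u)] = -4*u^2*cos(2*u) + 24*u^2 + 4*sqrt(2)*u*cos(2*u + pi/4) + 27*u + 2*sin(2*u) - 4*cos(2*u) + 9/4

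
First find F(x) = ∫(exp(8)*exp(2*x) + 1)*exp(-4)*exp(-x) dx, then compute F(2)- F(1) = -exp(5) - exp(-6) + exp(-5) + exp(6)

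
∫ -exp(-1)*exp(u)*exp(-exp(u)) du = exp(-exp(u) - 1) + C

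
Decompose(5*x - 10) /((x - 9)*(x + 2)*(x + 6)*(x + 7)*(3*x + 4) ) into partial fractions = 675/(7378*(3*x + 4)) - 9/(272*(x + 7)) + 1/(21*(x + 6)) - 1/(22*(x + 2)) + 7/(16368*(x - 9))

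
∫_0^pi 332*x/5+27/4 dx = 27*pi/4 + 166*pi^2/5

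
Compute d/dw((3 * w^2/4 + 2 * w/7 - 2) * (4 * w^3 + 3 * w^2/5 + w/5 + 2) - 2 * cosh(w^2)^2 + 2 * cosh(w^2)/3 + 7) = 15*w^4 + 223*w^3/35 - 645*w^2/28 + 4*w*sinh(w^2)/3 - 4*w*sinh(2*w^2) + 5*w/7 + 6/35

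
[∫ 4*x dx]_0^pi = 2*pi^2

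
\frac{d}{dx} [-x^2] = -2*x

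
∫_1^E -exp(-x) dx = -exp(-1) + exp(-E)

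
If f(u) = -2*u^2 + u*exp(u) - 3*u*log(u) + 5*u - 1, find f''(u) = (u^2*exp(u) + 2*u*exp(u) - 4*u - 3)/u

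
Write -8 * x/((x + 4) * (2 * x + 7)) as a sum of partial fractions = 56/(2*x + 7) - 32/(x + 4)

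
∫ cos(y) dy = sin(y) + C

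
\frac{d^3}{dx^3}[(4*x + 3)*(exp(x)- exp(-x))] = (4*x*exp(2*x) + 4*x + 15*exp(2*x) - 9)*exp(-x)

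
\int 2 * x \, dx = x^2 + C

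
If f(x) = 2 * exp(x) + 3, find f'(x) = 2*exp(x)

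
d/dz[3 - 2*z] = -2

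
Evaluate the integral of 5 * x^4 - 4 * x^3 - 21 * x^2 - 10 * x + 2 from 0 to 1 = -10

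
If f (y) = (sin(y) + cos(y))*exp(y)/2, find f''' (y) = -2*exp(y)*sin(y)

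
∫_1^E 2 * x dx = -1 + exp(2)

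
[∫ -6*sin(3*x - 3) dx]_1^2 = -2 + 2*cos(3)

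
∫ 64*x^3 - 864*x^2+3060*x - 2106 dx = 16*x^4 - 288*x^3 + 1530*x^2 - 2106*x + C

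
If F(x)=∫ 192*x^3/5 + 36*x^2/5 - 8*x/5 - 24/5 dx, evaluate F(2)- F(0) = 160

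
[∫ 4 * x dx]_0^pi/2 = pi^2/2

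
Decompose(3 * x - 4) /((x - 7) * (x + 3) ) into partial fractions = 13/(10*(x + 3)) + 17/(10*(x - 7))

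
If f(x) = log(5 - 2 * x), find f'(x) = 2/(2*x - 5)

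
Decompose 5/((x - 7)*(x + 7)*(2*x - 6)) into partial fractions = 1/(56*(x + 7)) - 1/(16*(x - 3)) + 5/(112*(x - 7))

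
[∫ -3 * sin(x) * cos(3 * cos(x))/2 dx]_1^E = -sin(3*cos(1))/2 + sin(3*cos(E))/2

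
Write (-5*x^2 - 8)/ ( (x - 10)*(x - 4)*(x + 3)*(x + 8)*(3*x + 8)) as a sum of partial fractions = -441/(1520*(3*x + 8)) - 41/(2160*(x + 8)) + 53/(455*(x + 3)) + 11/(1260*(x - 4)) - 127/(13338*(x - 10))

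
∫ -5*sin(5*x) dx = cos(5*x) + C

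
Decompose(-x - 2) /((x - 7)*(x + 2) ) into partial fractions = -1/(x - 7)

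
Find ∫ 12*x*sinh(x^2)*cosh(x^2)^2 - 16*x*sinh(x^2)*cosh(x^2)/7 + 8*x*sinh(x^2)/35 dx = 113*cosh(x^2)/70 - 2*cosh(2*x^2)/7 + cosh(3*x^2)/2 + C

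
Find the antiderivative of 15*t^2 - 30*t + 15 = 5*t^3 - 15*t^2 + 15*t + C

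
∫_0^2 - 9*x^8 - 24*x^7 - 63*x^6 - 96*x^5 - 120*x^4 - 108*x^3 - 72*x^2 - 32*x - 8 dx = -4928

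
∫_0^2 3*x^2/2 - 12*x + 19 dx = 18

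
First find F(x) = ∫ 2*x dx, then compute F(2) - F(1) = 3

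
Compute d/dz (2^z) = 2^z*log(2)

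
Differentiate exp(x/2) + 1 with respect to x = exp(x/2)/2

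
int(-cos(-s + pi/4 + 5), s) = cos(s - 5 + pi/4) + C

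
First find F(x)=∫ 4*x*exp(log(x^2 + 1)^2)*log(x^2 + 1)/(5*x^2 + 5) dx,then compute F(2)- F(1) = -exp(log(2)^2)/5 + exp(log(5)^2)/5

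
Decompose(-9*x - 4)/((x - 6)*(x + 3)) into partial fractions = -23/(9*(x + 3)) - 58/(9*(x - 6))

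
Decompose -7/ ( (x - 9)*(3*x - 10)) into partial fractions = 21/(17*(3*x - 10)) - 7/(17*(x - 9))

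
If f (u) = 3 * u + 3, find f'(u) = 3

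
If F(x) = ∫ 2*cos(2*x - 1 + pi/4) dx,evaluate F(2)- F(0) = sin(pi/4 + 3) - cos(pi/4 + 1)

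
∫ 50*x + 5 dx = 25*x^2 + 5*x + C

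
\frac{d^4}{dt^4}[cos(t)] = cos(t)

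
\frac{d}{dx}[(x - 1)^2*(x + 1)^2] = 4*x^3 - 4*x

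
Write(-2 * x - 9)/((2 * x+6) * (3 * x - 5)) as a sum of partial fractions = -37/(28*(3*x - 5)) + 3/(28*(x + 3))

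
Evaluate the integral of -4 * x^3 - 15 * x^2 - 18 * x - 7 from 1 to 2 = -84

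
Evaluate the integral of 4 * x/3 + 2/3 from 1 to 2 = 8/3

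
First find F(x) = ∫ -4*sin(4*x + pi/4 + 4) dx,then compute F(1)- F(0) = cos(pi/4 + 8) - cos(pi/4 + 4)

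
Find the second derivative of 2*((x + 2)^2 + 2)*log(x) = (4*x^2*log(x) + 6*x^2 + 8*x - 12)/x^2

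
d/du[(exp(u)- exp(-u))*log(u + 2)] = (u*exp(2*u)*log(u + 2) + u*log(u + 2) + 2*exp(2*u)*log(u + 2) + exp(2*u) + 2*log(u + 2) - 1)/(u*exp(u) + 2*exp(u))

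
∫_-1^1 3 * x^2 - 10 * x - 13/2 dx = -11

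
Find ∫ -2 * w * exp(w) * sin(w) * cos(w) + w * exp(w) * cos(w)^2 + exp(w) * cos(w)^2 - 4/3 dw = w*(3*exp(w)*cos(w)^2 - 4)/3 + C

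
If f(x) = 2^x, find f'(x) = 2^x*log(2)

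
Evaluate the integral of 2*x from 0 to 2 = 4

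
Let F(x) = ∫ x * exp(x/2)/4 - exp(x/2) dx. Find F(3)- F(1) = -3*exp(3/2)/2 + 5*exp(1/2)/2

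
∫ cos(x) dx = sin(x) + C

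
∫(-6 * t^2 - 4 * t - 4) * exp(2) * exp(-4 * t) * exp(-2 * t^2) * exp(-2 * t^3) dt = exp(-2*t^3 - 2*t^2 - 4*t + 2) + C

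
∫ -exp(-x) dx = exp(-x) + C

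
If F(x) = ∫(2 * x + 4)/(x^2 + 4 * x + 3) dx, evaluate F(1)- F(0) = -log(3) + log(8)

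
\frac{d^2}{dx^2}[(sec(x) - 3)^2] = 6*tan(x)^4 + 8*tan(x)^2 + 2 + 6/cos(x) - 12/cos(x)^3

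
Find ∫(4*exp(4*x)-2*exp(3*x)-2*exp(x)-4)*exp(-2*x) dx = 8*sinh(x)^2 - 4*sinh(x) + C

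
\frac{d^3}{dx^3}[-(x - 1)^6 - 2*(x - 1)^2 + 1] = -120*x^3 + 360*x^2 - 360*x + 120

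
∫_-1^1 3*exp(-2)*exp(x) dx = -3*exp(-3) + 3*exp(-1)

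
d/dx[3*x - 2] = 3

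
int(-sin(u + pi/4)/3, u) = cos(u + pi/4)/3 + C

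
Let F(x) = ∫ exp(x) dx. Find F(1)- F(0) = -1 + E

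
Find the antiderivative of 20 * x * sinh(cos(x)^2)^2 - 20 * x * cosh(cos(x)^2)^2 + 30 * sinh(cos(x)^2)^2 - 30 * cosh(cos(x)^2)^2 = -10*x^2 - 30*x + C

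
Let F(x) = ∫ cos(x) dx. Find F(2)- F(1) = -sin(1) + sin(2)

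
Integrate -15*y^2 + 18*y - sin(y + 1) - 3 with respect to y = -5*y^3 + 9*y^2 - 3*y + cos(y + 1) + C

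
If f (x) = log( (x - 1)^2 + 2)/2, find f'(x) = (x - 1)/(x^2 - 2*x + 3)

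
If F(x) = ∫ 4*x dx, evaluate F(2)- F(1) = 6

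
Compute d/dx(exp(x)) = exp(x)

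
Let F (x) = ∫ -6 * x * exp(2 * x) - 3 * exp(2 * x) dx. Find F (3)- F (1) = -9*exp(6) + 3*exp(2)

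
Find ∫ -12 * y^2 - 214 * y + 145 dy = -4*y^3 - 107*y^2 + 145*y + C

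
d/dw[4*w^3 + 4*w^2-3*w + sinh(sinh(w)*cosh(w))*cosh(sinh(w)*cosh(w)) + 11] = 12*w^2 + 8*w + cosh(2*w - sinh(2*w))/2 + cosh(2*w + sinh(2*w))/2 - 3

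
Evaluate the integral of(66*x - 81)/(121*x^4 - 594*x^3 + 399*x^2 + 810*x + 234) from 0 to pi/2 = -acot(5) + acot(-11*pi^2/12 + 5 + 9*pi/2)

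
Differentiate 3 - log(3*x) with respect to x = -1/x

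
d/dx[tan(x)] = cos(x)^(-2)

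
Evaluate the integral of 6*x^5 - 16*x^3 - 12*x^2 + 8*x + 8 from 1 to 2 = -5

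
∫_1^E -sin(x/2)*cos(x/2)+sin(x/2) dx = -(-1 + cos(1/2))^2 + (-1 + cos(E/2))^2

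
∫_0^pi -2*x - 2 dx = -pi^2 - 2*pi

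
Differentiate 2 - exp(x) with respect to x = -exp(x)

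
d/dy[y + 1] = 1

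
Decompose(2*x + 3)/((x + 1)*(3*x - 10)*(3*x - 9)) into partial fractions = 29/(13*(3*x - 10)) + 1/(156*(x + 1)) - 3/(4*(x - 3))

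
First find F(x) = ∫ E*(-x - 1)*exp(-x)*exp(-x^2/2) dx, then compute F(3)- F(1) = -exp(-1/2) + exp(-13/2)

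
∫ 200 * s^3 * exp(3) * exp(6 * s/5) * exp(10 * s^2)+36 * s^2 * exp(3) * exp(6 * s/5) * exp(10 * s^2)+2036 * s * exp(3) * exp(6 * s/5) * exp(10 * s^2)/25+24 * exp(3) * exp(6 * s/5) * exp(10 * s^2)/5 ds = (50*s^2 + 6*s + 15)*exp(10*s^2 + 6*s/5 + 3)/5 + C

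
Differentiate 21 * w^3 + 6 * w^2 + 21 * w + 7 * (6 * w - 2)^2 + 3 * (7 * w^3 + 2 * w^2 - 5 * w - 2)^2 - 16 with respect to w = 882*w^5 + 420*w^4 - 792*w^3 - 369*w^2 + 618*w - 87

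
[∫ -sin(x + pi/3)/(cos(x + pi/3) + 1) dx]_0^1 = log(cos(1 + pi/3) + 1) - log(3/2)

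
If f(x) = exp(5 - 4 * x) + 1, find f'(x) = -4*exp(5 - 4*x)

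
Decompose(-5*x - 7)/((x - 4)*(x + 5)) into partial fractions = -2/(x + 5) - 3/(x - 4)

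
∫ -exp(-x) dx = exp(-x) + C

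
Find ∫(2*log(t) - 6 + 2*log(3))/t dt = (log(3*t) - 3)^2 + C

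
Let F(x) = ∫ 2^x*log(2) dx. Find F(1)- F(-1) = 3/2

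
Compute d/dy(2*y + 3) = 2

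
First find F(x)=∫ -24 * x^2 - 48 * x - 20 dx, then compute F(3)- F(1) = -440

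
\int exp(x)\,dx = exp(x) + C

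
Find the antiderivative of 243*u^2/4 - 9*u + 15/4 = 81*u^3/4 - 9*u^2/2 + 15*u/4 + C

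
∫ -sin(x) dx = cos(x) + C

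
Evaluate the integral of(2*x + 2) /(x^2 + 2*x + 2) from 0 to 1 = -log(2) + log(5)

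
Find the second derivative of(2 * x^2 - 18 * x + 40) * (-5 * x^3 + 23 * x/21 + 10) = -200*x^3 + 1080*x^2 - 8308*x/7 + 4/7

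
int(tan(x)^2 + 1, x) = tan(x) + C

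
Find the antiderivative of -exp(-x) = exp(-x) + C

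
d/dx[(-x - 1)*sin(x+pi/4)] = -x*cos(x + pi/4) - sqrt(2)*cos(x)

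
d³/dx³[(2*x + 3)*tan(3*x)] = 324*x*tan(3*x)^4 + 432*x*tan(3*x)^2 + 108*x + 486*tan(3*x)^4 + 108*tan(3*x)^3 + 648*tan(3*x)^2 + 108*tan(3*x) + 162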